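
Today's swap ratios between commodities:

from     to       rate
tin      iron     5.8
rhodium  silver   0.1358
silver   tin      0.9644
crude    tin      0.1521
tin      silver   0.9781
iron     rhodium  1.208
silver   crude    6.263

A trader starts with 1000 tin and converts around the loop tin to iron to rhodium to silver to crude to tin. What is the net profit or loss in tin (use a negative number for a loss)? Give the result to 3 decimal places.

-93.628

1000 tin × 5.8 = 5800 iron
5800 iron × 1.208 = 7006.4 rhodium
7006.4 rhodium × 0.1358 = 951.46912 silver
951.46912 silver × 6.263 = 5959.05109856 crude
5959.05109856 crude × 0.1521 = 906.371672090976 tin
Net change: 906.371672090976 − 1000 = -93.628327909024 tin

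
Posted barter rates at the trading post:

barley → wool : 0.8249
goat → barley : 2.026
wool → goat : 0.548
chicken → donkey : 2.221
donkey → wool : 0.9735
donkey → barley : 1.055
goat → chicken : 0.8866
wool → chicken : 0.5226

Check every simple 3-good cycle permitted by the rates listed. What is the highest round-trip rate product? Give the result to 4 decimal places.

1.1299

donkey→wool→chicken→donkey: 0.9735 × 0.5226 × 2.221 = 1.12994
barley→wool→goat→barley: 0.8249 × 0.548 × 2.026 = 0.91584
Maximum is donkey→wool→chicken→donkey at 1.1299; arbitrage exists.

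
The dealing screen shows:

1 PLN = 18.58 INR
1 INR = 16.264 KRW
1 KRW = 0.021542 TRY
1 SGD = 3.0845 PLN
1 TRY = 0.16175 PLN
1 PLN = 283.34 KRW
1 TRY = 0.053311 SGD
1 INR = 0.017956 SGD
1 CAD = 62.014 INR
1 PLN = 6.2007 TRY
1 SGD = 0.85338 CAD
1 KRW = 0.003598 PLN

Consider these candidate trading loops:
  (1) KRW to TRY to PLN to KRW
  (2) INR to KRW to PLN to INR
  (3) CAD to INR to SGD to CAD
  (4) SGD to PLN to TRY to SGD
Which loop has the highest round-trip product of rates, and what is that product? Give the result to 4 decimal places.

1.0873

(1) 0.021542 × 0.16175 × 283.34 = 0.98728
(2) 16.264 × 0.003598 × 18.58 = 1.08726
(3) 62.014 × 0.017956 × 0.85338 = 0.95026
(4) 3.0845 × 6.2007 × 0.053311 = 1.01963
Highest is cycle (2) at 1.0873 (>1, arbitrage).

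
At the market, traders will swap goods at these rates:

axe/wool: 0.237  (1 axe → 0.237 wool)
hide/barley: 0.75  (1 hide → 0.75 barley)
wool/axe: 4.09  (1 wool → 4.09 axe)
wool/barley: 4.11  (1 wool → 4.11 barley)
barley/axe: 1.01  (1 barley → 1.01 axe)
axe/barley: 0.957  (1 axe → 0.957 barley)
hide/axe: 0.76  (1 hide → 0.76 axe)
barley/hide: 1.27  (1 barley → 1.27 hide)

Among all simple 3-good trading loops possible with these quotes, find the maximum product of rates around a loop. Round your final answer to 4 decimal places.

0.9838

barley→axe→wool→barley: 1.01 × 0.237 × 4.11 = 0.98381
barley→hide→axe→barley: 1.27 × 0.76 × 0.957 = 0.92370
Maximum is barley→axe→wool→barley at 0.9838; no arbitrage — every cycle loses value.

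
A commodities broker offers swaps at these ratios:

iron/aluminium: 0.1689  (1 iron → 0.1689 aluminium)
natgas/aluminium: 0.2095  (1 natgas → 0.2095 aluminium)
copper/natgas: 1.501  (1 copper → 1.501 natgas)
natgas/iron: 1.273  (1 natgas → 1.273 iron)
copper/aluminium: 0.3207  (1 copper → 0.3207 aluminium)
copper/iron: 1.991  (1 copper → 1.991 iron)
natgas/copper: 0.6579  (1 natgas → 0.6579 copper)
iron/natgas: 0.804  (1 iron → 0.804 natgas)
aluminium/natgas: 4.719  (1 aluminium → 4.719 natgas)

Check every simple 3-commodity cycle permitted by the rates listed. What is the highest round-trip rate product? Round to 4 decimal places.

1.0531

copper→iron→natgas→copper: 1.991 × 0.804 × 0.6579 = 1.05314
iron→aluminium→natgas→iron: 0.1689 × 4.719 × 1.273 = 1.01463
copper→aluminium→natgas→copper: 0.3207 × 4.719 × 0.6579 = 0.99565
Maximum is copper→iron→natgas→copper at 1.0531; arbitrage exists.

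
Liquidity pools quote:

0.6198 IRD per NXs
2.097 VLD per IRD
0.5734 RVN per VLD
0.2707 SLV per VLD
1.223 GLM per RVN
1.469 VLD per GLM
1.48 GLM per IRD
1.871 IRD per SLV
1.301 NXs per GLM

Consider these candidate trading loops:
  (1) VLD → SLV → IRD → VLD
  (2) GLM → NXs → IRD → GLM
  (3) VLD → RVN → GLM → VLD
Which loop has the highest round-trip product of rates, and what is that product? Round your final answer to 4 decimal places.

(1) 0.2707 × 1.871 × 2.097 = 1.06209
(2) 1.301 × 0.6198 × 1.48 = 1.19341
(3) 0.5734 × 1.223 × 1.469 = 1.03016
Highest is cycle (2) at 1.1934 (>1, arbitrage).

1.1934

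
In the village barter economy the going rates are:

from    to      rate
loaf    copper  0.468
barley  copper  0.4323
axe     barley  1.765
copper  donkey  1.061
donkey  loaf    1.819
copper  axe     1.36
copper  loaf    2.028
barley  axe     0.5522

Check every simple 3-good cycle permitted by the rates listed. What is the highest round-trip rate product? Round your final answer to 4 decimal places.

1.0377

axe→barley→copper→axe: 1.765 × 0.4323 × 1.36 = 1.03769
loaf→copper→donkey→loaf: 0.468 × 1.061 × 1.819 = 0.90322
Maximum is axe→barley→copper→axe at 1.0377; arbitrage exists.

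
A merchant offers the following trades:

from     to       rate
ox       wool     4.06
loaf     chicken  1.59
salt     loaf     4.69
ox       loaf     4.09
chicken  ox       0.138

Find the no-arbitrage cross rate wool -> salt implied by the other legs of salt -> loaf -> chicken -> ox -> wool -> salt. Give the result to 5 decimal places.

0.23935

Known legs of the cycle: 4.69 × 1.59 × 0.138 × 4.06 = 4.178063988
For no arbitrage the full-cycle product must be 1, so the missing rate is 1 / 4.178063988 ≈ 0.2393453.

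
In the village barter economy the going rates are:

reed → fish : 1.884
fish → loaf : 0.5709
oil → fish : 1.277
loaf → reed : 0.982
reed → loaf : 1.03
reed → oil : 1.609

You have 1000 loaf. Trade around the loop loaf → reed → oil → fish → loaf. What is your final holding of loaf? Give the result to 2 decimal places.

1151.91

1000 loaf × 0.982 = 982 reed
982 reed × 1.609 = 1580.038 oil
1580.038 oil × 1.277 = 2017.708526 fish
2017.708526 fish × 0.5709 = 1151.9097974934 loaf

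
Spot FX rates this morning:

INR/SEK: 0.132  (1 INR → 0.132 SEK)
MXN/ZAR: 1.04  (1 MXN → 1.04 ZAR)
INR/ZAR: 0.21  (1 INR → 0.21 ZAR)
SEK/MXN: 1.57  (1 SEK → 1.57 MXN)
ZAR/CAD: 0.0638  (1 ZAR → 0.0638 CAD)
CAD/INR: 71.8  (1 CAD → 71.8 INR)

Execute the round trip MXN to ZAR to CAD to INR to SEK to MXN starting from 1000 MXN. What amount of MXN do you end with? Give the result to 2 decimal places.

1000 MXN × 1.04 = 1040 ZAR
1040 ZAR × 0.0638 = 66.352 CAD
66.352 CAD × 71.8 = 4764.0736 INR
4764.0736 INR × 0.132 = 628.8577152 SEK
628.8577152 SEK × 1.57 = 987.306612864 MXN

987.31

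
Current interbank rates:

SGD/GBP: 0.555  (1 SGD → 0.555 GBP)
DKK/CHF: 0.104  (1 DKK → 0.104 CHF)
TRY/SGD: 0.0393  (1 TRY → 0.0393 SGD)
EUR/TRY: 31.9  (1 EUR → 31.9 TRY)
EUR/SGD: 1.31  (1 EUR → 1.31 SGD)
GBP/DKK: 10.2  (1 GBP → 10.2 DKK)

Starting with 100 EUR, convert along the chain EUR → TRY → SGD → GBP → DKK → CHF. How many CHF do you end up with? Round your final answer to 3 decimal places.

73.809

100 EUR × 31.9 = 3190 TRY
3190 TRY × 0.0393 = 125.367 SGD
125.367 SGD × 0.555 = 69.578685 GBP
69.578685 GBP × 10.2 = 709.702587 DKK
709.702587 DKK × 0.104 = 73.809069048 CHF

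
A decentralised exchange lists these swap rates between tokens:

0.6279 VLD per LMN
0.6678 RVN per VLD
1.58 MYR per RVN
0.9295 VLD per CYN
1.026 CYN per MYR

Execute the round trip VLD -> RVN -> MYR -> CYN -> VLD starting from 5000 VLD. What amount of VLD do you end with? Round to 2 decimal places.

5031.18

5000 VLD × 0.6678 = 3339 RVN
3339 RVN × 1.58 = 5275.62 MYR
5275.62 MYR × 1.026 = 5412.78612 CYN
5412.78612 CYN × 0.9295 = 5031.18469854 VLD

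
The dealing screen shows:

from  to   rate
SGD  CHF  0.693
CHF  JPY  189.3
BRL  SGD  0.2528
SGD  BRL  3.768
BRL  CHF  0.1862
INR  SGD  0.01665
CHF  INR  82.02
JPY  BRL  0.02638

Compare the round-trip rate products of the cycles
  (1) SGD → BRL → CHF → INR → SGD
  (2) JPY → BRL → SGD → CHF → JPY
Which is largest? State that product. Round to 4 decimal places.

(1) 3.768 × 0.1862 × 82.02 × 0.01665 = 0.95813
(2) 0.02638 × 0.2528 × 0.693 × 189.3 = 0.87485
Highest is cycle (1) at 0.9581 (≤1, no arbitrage).

0.9581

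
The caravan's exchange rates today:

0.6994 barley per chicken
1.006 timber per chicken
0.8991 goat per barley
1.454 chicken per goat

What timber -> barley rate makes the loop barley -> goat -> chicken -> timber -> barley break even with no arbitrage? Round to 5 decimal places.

Known legs of the cycle: 0.8991 × 1.454 × 1.006 = 1.3151351484
For no arbitrage the full-cycle product must be 1, so the missing rate is 1 / 1.3151351484 ≈ 0.7603781.

0.76038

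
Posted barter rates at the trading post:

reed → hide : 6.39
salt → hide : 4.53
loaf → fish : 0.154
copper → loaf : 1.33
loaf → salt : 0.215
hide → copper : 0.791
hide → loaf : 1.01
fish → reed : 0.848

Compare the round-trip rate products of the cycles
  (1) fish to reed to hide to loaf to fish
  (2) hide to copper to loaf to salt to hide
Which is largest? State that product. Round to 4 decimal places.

1.0246

(1) 0.848 × 6.39 × 1.01 × 0.154 = 0.84283
(2) 0.791 × 1.33 × 0.215 × 4.53 = 1.02462
Highest is cycle (2) at 1.0246 (>1, arbitrage).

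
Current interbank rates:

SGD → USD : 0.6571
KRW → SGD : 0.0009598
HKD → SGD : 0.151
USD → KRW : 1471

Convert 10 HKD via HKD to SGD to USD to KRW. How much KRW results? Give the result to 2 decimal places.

10 HKD × 0.151 = 1.51 SGD
1.51 SGD × 0.6571 = 0.992221 USD
0.992221 USD × 1471 = 1459.557091 KRW

1459.56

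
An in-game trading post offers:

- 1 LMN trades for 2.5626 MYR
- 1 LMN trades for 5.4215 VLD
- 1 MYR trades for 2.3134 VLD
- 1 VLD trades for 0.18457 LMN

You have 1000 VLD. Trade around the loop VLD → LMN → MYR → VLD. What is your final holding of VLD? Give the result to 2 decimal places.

1094.19

1000 VLD × 0.18457 = 184.57 LMN
184.57 LMN × 2.5626 = 472.979082 MYR
472.979082 MYR × 2.3134 = 1094.1898082988 VLD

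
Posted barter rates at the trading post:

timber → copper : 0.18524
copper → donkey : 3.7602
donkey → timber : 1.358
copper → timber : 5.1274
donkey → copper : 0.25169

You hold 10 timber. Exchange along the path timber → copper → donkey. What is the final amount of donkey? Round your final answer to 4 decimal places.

6.9654

10 timber × 0.18524 = 1.8524 copper
1.8524 copper × 3.7602 = 6.96539448 donkey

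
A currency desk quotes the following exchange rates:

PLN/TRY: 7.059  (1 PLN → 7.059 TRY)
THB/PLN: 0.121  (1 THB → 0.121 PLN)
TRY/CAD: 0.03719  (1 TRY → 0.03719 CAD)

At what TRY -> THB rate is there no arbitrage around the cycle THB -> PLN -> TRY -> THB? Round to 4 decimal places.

1.1708

Known legs of the cycle: 0.121 × 7.059 = 0.854139
For no arbitrage the full-cycle product must be 1, so the missing rate is 1 / 0.854139 ≈ 1.170770.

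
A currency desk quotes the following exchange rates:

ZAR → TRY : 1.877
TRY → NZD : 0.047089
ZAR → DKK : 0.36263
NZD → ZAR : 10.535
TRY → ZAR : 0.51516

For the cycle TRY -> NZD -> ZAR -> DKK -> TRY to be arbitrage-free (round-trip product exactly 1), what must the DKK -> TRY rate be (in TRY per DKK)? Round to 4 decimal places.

5.5588

Known legs of the cycle: 0.047089 × 10.535 × 0.36263 = 0.17989443867745
For no arbitrage the full-cycle product must be 1, so the missing rate is 1 / 0.17989443867745 ≈ 5.558816.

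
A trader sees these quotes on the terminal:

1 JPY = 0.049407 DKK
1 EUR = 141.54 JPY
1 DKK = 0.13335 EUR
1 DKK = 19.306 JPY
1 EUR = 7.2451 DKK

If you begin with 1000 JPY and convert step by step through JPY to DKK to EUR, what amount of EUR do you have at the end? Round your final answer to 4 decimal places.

6.5884

1000 JPY × 0.049407 = 49.407 DKK
49.407 DKK × 0.13335 = 6.58842345 EUR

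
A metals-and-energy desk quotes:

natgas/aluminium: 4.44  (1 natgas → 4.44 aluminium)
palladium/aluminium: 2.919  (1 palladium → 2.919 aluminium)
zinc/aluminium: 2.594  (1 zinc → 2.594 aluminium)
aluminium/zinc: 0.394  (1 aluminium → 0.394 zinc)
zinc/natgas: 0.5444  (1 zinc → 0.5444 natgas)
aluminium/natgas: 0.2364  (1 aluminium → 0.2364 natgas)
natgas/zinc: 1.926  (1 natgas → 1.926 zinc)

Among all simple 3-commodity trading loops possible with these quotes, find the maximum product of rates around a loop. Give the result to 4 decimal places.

1.1811

natgas→zinc→aluminium→natgas: 1.926 × 2.594 × 0.2364 = 1.18106
natgas→aluminium→zinc→natgas: 4.44 × 0.394 × 0.5444 = 0.95235
Maximum is natgas→zinc→aluminium→natgas at 1.1811; arbitrage exists.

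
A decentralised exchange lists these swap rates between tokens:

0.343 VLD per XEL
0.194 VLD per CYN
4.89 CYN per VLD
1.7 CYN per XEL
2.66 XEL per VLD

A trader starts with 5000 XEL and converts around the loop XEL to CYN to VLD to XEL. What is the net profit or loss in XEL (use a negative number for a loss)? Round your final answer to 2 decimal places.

5000 XEL × 1.7 = 8500 CYN
8500 CYN × 0.194 = 1649 VLD
1649 VLD × 2.66 = 4386.34 XEL
Net change: 4386.34 − 5000 = -613.66 XEL

-613.66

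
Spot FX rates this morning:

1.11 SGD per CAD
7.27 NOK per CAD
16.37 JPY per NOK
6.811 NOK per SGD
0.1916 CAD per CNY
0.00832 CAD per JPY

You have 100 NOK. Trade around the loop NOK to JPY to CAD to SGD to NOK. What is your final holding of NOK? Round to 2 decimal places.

102.97

100 NOK × 16.37 = 1637 JPY
1637 JPY × 0.00832 = 13.61984 CAD
13.61984 CAD × 1.11 = 15.1180224 SGD
15.1180224 SGD × 6.811 = 102.9688505664 NOK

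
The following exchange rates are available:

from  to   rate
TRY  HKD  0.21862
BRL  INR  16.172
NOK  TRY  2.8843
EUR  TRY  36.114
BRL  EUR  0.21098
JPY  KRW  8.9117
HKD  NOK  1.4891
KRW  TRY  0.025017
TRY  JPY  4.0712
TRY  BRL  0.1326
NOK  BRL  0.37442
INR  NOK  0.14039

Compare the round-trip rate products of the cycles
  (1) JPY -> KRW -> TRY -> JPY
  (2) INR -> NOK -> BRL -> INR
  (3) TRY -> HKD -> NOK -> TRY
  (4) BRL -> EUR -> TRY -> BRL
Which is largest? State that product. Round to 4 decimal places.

1.0103

(1) 8.9117 × 0.025017 × 4.0712 = 0.90765
(2) 0.14039 × 0.37442 × 16.172 = 0.85008
(3) 0.21862 × 1.4891 × 2.8843 = 0.93898
(4) 0.21098 × 36.114 × 0.1326 = 1.01032
Highest is cycle (4) at 1.0103 (>1, arbitrage).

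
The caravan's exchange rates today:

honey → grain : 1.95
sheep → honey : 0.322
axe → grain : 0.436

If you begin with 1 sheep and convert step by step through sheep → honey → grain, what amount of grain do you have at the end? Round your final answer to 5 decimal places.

0.62790

1 sheep × 0.322 = 0.322 honey
0.322 honey × 1.95 = 0.6279 grain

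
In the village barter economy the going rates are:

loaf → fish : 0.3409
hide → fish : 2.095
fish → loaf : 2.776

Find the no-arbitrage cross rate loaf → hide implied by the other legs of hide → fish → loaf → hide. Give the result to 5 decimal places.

Known legs of the cycle: 2.095 × 2.776 = 5.81572
For no arbitrage the full-cycle product must be 1, so the missing rate is 1 / 5.81572 ≈ 0.1719478.

0.17195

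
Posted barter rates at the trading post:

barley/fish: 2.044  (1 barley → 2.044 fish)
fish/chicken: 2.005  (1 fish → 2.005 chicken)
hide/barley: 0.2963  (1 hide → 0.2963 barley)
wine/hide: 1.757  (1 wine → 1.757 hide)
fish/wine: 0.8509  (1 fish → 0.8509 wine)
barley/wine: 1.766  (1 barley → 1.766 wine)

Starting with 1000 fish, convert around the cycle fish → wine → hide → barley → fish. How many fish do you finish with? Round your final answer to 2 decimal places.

1000 fish × 0.8509 = 850.9 wine
850.9 wine × 1.757 = 1495.0313 hide
1495.0313 hide × 0.2963 = 442.97777419 barley
442.97777419 barley × 2.044 = 905.44657044436 fish

905.45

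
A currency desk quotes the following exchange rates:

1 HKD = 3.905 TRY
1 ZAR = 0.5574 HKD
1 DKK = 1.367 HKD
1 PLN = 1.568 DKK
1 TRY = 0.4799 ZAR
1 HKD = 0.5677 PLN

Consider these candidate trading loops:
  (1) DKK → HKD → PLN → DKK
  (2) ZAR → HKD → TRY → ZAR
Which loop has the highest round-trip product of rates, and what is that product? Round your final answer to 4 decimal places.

(1) 1.367 × 0.5677 × 1.568 = 1.21684
(2) 0.5574 × 3.905 × 0.4799 = 1.04457
Highest is cycle (1) at 1.2168 (>1, arbitrage).

1.2168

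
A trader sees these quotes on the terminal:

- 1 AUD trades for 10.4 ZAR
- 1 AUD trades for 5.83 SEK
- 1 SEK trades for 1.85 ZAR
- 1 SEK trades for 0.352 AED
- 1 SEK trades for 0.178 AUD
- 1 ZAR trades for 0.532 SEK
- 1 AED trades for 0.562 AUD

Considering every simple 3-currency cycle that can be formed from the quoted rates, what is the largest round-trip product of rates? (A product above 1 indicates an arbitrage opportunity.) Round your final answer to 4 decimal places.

1.1533

AUD→SEK→AED→AUD: 5.83 × 0.352 × 0.562 = 1.15331
AUD→ZAR→SEK→AUD: 10.4 × 0.532 × 0.178 = 0.98484
Maximum is AUD→SEK→AED→AUD at 1.1533; arbitrage exists.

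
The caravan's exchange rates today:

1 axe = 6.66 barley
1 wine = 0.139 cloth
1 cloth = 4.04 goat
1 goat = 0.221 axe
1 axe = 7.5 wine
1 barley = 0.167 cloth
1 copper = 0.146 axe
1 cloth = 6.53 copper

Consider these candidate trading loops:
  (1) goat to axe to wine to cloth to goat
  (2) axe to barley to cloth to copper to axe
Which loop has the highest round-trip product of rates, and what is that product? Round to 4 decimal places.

1.0604

(1) 0.221 × 7.5 × 0.139 × 4.04 = 0.93079
(2) 6.66 × 0.167 × 6.53 × 0.146 = 1.06037
Highest is cycle (2) at 1.0604 (>1, arbitrage).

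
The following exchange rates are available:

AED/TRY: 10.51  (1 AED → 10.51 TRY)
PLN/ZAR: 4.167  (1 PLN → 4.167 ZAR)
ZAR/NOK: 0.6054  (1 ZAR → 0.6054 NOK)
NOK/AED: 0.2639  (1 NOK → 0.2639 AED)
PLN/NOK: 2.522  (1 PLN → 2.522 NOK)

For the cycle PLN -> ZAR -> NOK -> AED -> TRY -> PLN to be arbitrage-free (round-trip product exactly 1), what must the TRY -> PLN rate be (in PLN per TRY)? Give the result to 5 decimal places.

Known legs of the cycle: 4.167 × 0.6054 × 0.2639 × 10.51 = 6.9969379627602
For no arbitrage the full-cycle product must be 1, so the missing rate is 1 / 6.9969379627602 ≈ 0.1429197.

0.14292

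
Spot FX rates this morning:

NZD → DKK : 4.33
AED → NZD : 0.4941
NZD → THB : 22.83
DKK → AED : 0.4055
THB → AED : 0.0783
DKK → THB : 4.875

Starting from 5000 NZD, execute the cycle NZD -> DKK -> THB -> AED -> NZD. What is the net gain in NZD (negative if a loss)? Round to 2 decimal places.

-916.72

5000 NZD × 4.33 = 21650 DKK
21650 DKK × 4.875 = 105543.75 THB
105543.75 THB × 0.0783 = 8264.075625 AED
8264.075625 AED × 0.4941 = 4083.2797663125 NZD
Net change: 4083.2797663125 − 5000 = -916.7202336875 NZD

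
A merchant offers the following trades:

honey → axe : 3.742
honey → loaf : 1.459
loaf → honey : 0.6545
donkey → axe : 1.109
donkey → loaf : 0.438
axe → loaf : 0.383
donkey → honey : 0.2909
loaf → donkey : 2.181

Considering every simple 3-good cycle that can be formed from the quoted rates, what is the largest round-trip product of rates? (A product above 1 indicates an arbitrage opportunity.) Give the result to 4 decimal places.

0.9380

honey→axe→loaf→honey: 3.742 × 0.383 × 0.6545 = 0.93802
donkey→axe→loaf→donkey: 1.109 × 0.383 × 2.181 = 0.92637
honey→loaf→donkey→honey: 1.459 × 2.181 × 0.2909 = 0.92567
Maximum is honey→axe→loaf→honey at 0.9380; no arbitrage — every cycle loses value.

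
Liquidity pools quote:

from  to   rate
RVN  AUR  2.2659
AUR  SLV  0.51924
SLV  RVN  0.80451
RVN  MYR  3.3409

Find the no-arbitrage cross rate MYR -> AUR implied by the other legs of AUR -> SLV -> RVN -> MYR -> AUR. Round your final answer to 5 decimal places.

0.71653

Known legs of the cycle: 0.51924 × 0.80451 × 3.3409 = 1.39560676021116
For no arbitrage the full-cycle product must be 1, so the missing rate is 1 / 1.39560676021116 ≈ 0.7165342.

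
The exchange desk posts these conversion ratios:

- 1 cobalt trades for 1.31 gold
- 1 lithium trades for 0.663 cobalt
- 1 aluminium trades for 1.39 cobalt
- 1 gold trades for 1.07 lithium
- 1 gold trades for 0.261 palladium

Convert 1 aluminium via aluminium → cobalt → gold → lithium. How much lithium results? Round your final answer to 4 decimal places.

1 aluminium × 1.39 = 1.39 cobalt
1.39 cobalt × 1.31 = 1.8209 gold
1.8209 gold × 1.07 = 1.948363 lithium

1.9484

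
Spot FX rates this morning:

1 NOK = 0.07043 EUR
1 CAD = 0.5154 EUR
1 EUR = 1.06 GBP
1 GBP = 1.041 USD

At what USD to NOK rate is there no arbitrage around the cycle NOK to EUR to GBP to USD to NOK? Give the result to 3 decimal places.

12.867

Known legs of the cycle: 0.07043 × 1.06 × 1.041 = 0.0777166878
For no arbitrage the full-cycle product must be 1, so the missing rate is 1 / 0.0777166878 ≈ 12.86725.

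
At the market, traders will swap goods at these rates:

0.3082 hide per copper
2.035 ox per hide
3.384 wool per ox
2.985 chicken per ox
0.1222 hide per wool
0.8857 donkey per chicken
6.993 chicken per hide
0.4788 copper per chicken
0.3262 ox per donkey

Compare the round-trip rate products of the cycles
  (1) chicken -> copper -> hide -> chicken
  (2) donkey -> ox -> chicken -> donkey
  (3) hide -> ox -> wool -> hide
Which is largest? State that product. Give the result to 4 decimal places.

1.0319

(1) 0.4788 × 0.3082 × 6.993 = 1.03193
(2) 0.3262 × 2.985 × 0.8857 = 0.86241
(3) 2.035 × 3.384 × 0.1222 = 0.84152
Highest is cycle (1) at 1.0319 (>1, arbitrage).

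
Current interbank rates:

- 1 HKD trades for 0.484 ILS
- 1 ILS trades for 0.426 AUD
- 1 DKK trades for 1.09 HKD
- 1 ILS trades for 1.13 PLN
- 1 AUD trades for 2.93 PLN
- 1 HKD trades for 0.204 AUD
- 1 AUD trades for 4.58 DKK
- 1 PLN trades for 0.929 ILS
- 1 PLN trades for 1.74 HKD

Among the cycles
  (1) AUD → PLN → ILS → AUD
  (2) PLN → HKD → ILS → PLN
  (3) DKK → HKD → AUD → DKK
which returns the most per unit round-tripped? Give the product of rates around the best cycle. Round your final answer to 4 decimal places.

1.1596

(1) 2.93 × 0.929 × 0.426 = 1.15956
(2) 1.74 × 0.484 × 1.13 = 0.95164
(3) 1.09 × 0.204 × 4.58 = 1.01841
Highest is cycle (1) at 1.1596 (>1, arbitrage).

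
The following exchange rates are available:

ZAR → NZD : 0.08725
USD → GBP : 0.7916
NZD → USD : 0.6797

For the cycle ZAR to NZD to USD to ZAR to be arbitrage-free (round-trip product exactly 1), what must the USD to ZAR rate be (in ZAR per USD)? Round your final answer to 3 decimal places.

Known legs of the cycle: 0.08725 × 0.6797 = 0.059303825
For no arbitrage the full-cycle product must be 1, so the missing rate is 1 / 0.059303825 ≈ 16.86232.

16.862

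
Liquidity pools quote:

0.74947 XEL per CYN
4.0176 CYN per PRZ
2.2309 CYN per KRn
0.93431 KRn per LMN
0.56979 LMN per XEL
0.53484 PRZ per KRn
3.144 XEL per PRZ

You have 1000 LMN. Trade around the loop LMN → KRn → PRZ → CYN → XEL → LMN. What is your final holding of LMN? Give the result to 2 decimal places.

1000 LMN × 0.93431 = 934.31 KRn
934.31 KRn × 0.53484 = 499.7063604 PRZ
499.7063604 PRZ × 4.0176 = 2007.62027354304 CYN
2007.62027354304 CYN × 0.74947 = 1504.6511664123021888 XEL
1504.6511664123021888 XEL × 0.56979 = 857.335188110065664156352 LMN

857.34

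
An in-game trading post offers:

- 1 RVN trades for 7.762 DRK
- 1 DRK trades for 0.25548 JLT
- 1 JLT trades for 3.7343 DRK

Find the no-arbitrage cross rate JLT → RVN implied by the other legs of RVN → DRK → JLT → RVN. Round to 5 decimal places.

Known legs of the cycle: 7.762 × 0.25548 = 1.98303576
For no arbitrage the full-cycle product must be 1, so the missing rate is 1 / 1.98303576 ≈ 0.5042773.

0.50428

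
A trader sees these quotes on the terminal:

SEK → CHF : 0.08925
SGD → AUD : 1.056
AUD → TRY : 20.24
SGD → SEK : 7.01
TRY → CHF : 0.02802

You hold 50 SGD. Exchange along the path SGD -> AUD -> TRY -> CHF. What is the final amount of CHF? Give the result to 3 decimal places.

50 SGD × 1.056 = 52.8 AUD
52.8 AUD × 20.24 = 1068.672 TRY
1068.672 TRY × 0.02802 = 29.94418944 CHF

29.944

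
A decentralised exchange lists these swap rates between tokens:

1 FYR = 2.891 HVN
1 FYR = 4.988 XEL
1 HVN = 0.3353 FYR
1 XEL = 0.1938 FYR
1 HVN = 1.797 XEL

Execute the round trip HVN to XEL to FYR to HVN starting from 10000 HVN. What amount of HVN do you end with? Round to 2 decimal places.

10068.16

10000 HVN × 1.797 = 17970 XEL
17970 XEL × 0.1938 = 3482.586 FYR
3482.586 FYR × 2.891 = 10068.156126 HVN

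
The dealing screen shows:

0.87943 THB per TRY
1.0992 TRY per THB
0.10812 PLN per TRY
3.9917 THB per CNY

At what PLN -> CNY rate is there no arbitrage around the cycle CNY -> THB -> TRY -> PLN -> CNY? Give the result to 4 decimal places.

2.1079

Known legs of the cycle: 3.9917 × 1.0992 × 0.10812 = 0.4743955983168
For no arbitrage the full-cycle product must be 1, so the missing rate is 1 / 0.4743955983168 ≈ 2.107945.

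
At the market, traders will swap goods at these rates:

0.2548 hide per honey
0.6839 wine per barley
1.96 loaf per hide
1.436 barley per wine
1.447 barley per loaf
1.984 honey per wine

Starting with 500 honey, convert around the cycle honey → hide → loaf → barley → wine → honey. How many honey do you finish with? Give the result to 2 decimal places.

490.26

500 honey × 0.2548 = 127.4 hide
127.4 hide × 1.96 = 249.704 loaf
249.704 loaf × 1.447 = 361.321688 barley
361.321688 barley × 0.6839 = 247.1079024232 wine
247.1079024232 wine × 1.984 = 490.2620784076288 honey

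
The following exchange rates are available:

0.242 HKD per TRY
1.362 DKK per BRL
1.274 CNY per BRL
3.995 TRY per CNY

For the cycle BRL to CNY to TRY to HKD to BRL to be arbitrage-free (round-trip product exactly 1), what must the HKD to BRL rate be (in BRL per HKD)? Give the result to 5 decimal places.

Known legs of the cycle: 1.274 × 3.995 × 0.242 = 1.23169046
For no arbitrage the full-cycle product must be 1, so the missing rate is 1 / 1.23169046 ≈ 0.8118923.

0.81189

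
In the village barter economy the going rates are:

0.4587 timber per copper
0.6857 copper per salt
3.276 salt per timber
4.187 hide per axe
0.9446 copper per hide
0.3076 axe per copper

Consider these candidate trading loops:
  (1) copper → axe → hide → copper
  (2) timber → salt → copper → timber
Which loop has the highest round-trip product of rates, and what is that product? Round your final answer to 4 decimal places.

(1) 0.3076 × 4.187 × 0.9446 = 1.21657
(2) 3.276 × 0.6857 × 0.4587 = 1.03040
Highest is cycle (1) at 1.2166 (>1, arbitrage).

1.2166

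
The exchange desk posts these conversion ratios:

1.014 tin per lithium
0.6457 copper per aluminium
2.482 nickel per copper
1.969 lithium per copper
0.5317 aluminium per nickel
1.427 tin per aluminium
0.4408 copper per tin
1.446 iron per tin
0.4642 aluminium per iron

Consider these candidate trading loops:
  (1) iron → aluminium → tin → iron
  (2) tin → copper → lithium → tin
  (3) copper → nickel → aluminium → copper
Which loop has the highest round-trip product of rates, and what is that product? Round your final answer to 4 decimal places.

0.9578

(1) 0.4642 × 1.427 × 1.446 = 0.95785
(2) 0.4408 × 1.969 × 1.014 = 0.88009
(3) 2.482 × 0.5317 × 0.6457 = 0.85212
Highest is cycle (1) at 0.9578 (≤1, no arbitrage).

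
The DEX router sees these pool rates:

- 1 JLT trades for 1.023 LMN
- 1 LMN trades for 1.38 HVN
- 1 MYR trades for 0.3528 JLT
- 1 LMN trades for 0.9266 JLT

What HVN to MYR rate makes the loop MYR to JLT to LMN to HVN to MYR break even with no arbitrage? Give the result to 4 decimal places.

2.0078

Known legs of the cycle: 0.3528 × 1.023 × 1.38 = 0.498061872
For no arbitrage the full-cycle product must be 1, so the missing rate is 1 / 0.498061872 ≈ 2.007783.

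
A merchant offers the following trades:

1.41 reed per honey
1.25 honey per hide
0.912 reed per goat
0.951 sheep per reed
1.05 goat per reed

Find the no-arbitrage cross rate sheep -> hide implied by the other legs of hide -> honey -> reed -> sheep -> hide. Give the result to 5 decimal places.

0.59661

Known legs of the cycle: 1.25 × 1.41 × 0.951 = 1.6761375
For no arbitrage the full-cycle product must be 1, so the missing rate is 1 / 1.6761375 ≈ 0.5966098.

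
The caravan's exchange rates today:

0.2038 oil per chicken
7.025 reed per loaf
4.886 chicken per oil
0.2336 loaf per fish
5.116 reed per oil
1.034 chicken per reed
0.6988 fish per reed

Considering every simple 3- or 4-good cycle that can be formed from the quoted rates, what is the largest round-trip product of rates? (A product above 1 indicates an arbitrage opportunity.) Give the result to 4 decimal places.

loaf→reed→fish→loaf: 7.025 × 0.6988 × 0.2336 = 1.14676
chicken→oil→reed→chicken: 0.2038 × 5.116 × 1.034 = 1.07809
Maximum is loaf→reed→fish→loaf at 1.1468; arbitrage exists.

1.1468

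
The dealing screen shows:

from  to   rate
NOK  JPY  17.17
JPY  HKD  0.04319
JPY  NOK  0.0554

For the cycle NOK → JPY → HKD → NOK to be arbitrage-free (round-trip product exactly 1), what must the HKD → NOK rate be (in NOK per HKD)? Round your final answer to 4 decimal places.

Known legs of the cycle: 17.17 × 0.04319 = 0.7415723
For no arbitrage the full-cycle product must be 1, so the missing rate is 1 / 0.7415723 ≈ 1.348486.

1.3485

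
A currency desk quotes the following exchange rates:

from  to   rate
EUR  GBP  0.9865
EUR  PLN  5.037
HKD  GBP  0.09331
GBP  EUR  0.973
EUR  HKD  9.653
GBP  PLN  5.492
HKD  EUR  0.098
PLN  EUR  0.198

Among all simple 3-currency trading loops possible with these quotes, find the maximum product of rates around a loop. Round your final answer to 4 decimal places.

PLN→EUR→GBP→PLN: 0.198 × 0.9865 × 5.492 = 1.07274
EUR→HKD→GBP→EUR: 9.653 × 0.09331 × 0.973 = 0.87640
Maximum is PLN→EUR→GBP→PLN at 1.0727; arbitrage exists.

1.0727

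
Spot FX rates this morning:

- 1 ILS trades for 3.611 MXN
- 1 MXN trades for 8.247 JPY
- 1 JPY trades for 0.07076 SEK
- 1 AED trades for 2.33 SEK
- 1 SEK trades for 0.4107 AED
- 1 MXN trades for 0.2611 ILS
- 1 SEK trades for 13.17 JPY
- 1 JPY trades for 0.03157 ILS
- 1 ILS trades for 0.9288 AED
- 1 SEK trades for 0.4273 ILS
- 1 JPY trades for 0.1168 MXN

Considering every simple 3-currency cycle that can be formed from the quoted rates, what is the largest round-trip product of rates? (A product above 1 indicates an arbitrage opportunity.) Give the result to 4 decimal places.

0.9402

MXN→JPY→ILS→MXN: 8.247 × 0.03157 × 3.611 = 0.94015
AED→SEK→ILS→AED: 2.33 × 0.4273 × 0.9288 = 0.92472
Maximum is MXN→JPY→ILS→MXN at 0.9402; no arbitrage — every cycle loses value.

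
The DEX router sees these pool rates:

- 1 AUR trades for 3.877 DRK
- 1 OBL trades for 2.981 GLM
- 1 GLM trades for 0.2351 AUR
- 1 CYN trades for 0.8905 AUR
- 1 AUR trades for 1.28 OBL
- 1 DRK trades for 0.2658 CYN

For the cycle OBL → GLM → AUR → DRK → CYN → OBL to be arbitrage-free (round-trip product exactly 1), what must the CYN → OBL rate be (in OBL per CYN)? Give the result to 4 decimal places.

Known legs of the cycle: 2.981 × 0.2351 × 3.877 × 0.2658 = 0.72221313504846
For no arbitrage the full-cycle product must be 1, so the missing rate is 1 / 0.72221313504846 ≈ 1.384633.

1.3846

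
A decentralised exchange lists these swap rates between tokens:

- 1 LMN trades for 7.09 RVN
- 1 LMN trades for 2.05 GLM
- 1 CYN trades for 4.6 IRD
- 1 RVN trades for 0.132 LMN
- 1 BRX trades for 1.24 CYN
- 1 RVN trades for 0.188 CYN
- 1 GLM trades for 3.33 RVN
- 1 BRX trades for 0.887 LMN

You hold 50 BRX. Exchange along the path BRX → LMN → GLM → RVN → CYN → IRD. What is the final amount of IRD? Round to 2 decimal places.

50 BRX × 0.887 = 44.35 LMN
44.35 LMN × 2.05 = 90.9175 GLM
90.9175 GLM × 3.33 = 302.755275 RVN
302.755275 RVN × 0.188 = 56.9179917 CYN
56.9179917 CYN × 4.6 = 261.82276182 IRD

261.82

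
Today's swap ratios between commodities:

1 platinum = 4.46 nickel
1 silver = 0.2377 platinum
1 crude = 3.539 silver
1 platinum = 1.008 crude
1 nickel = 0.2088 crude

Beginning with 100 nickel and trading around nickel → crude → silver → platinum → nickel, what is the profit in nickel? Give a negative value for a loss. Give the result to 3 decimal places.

100 nickel × 0.2088 = 20.88 crude
20.88 crude × 3.539 = 73.89432 silver
73.89432 silver × 0.2377 = 17.564679864 platinum
17.564679864 platinum × 4.46 = 78.33847219344 nickel
Net change: 78.33847219344 − 100 = -21.66152780656 nickel

-21.662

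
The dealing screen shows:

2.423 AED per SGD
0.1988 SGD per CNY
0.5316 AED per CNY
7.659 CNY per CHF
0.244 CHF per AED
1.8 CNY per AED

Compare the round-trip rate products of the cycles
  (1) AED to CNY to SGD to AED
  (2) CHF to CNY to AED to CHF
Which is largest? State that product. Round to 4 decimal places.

(1) 1.8 × 0.1988 × 2.423 = 0.86705
(2) 7.659 × 0.5316 × 0.244 = 0.99345
Highest is cycle (2) at 0.9935 (≤1, no arbitrage).

0.9935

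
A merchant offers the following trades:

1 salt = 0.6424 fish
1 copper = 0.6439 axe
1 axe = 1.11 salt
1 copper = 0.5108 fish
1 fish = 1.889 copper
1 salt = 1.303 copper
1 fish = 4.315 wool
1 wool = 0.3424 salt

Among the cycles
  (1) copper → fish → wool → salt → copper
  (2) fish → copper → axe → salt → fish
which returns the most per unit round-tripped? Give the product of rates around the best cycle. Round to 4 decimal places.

0.9834

(1) 0.5108 × 4.315 × 0.3424 × 1.303 = 0.98335
(2) 1.889 × 0.6439 × 1.11 × 0.6424 = 0.86732
Highest is cycle (1) at 0.9834 (≤1, no arbitrage).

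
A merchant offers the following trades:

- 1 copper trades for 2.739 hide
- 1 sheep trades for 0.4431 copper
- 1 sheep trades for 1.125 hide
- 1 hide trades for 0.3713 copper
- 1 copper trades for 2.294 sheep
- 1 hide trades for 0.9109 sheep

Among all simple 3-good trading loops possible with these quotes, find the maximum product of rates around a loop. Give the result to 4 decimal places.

hide→sheep→copper→hide: 0.9109 × 0.4431 × 2.739 = 1.10551
hide→copper→sheep→hide: 0.3713 × 2.294 × 1.125 = 0.95823
Maximum is hide→sheep→copper→hide at 1.1055; arbitrage exists.

1.1055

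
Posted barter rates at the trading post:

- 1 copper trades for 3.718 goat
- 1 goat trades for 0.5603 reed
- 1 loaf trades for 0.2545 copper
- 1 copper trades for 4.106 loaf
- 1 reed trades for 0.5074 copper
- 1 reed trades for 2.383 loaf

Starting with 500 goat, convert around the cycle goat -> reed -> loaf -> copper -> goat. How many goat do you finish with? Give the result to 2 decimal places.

500 goat × 0.5603 = 280.15 reed
280.15 reed × 2.383 = 667.59745 loaf
667.59745 loaf × 0.2545 = 169.903551025 copper
169.903551025 copper × 3.718 = 631.70140271095 goat

631.70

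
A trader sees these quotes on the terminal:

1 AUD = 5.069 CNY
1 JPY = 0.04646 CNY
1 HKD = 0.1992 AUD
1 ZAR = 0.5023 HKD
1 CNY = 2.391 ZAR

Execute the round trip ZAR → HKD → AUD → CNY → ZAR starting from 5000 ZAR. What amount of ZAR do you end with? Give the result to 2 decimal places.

6063.51

5000 ZAR × 0.5023 = 2511.5 HKD
2511.5 HKD × 0.1992 = 500.2908 AUD
500.2908 AUD × 5.069 = 2535.9740652 CNY
2535.9740652 CNY × 2.391 = 6063.5139898932 ZAR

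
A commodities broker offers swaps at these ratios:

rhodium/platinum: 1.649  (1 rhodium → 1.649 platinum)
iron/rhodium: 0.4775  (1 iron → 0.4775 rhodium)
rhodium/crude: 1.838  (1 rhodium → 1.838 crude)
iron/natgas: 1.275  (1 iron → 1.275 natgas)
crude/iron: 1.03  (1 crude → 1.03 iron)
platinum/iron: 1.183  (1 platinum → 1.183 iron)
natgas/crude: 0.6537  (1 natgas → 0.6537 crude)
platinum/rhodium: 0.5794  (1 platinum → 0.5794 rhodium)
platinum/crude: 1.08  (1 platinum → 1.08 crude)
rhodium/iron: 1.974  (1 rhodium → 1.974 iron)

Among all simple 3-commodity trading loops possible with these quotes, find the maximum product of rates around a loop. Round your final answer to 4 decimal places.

0.9315

platinum→iron→rhodium→platinum: 1.183 × 0.4775 × 1.649 = 0.93149
crude→iron→rhodium→crude: 1.03 × 0.4775 × 1.838 = 0.90397
crude→iron→natgas→crude: 1.03 × 1.275 × 0.6537 = 0.85847
Maximum is platinum→iron→rhodium→platinum at 0.9315; no arbitrage — every cycle loses value.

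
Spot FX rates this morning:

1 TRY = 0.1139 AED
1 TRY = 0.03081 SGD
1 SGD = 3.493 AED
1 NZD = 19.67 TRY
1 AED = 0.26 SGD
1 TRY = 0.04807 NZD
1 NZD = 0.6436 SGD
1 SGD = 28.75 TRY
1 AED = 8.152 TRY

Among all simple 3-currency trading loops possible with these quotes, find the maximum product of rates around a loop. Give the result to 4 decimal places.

TRY→NZD→SGD→TRY: 0.04807 × 0.6436 × 28.75 = 0.88946
TRY→SGD→AED→TRY: 0.03081 × 3.493 × 8.152 = 0.87731
TRY→AED→SGD→TRY: 0.1139 × 0.26 × 28.75 = 0.85140
Maximum is TRY→NZD→SGD→TRY at 0.8895; no arbitrage — every cycle loses value.

0.8895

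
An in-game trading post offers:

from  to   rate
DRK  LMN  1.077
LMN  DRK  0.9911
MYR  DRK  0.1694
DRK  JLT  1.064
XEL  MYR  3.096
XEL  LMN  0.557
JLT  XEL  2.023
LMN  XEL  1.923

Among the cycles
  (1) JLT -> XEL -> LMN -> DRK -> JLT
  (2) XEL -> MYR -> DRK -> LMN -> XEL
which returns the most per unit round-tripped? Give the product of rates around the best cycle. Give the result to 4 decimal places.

1.1883

(1) 2.023 × 0.557 × 0.9911 × 1.064 = 1.18826
(2) 3.096 × 0.1694 × 1.077 × 1.923 = 1.08620
Highest is cycle (1) at 1.1883 (>1, arbitrage).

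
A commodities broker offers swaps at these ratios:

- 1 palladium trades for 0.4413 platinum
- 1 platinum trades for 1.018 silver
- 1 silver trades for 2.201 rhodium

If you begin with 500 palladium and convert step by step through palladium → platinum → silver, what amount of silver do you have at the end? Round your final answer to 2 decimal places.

500 palladium × 0.4413 = 220.65 platinum
220.65 platinum × 1.018 = 224.6217 silver

224.62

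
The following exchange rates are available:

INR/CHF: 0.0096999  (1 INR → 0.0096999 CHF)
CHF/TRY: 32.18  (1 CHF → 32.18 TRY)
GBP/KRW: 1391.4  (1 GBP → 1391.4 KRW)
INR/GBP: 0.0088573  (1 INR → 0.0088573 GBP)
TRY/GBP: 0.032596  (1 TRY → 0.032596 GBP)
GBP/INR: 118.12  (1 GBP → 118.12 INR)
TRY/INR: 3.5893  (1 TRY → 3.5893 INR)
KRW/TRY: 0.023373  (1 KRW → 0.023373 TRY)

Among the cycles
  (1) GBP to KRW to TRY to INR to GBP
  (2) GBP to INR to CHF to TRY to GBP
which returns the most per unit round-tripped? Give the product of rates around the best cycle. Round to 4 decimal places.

(1) 1391.4 × 0.023373 × 3.5893 × 0.0088573 = 1.03390
(2) 118.12 × 0.0096999 × 32.18 × 0.032596 = 1.20182
Highest is cycle (2) at 1.2018 (>1, arbitrage).

1.2018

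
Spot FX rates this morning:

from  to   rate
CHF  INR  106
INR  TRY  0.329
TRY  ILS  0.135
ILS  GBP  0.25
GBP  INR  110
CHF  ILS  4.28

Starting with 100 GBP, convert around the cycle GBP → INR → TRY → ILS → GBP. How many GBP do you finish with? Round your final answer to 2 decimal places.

122.14

100 GBP × 110 = 11000 INR
11000 INR × 0.329 = 3619 TRY
3619 TRY × 0.135 = 488.565 ILS
488.565 ILS × 0.25 = 122.14125 GBP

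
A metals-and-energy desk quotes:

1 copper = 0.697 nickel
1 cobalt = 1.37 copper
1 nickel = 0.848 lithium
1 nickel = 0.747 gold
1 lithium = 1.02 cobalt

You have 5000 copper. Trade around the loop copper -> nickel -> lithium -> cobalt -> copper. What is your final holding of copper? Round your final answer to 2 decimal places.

5000 copper × 0.697 = 3485 nickel
3485 nickel × 0.848 = 2955.28 lithium
2955.28 lithium × 1.02 = 3014.3856 cobalt
3014.3856 cobalt × 1.37 = 4129.708272 copper

4129.71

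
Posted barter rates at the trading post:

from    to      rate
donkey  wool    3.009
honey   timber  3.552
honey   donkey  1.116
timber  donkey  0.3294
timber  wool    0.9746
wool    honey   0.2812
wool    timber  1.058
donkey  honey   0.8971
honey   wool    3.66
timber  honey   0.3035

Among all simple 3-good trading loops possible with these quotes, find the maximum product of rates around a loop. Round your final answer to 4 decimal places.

timber→honey→wool→timber: 0.3035 × 3.66 × 1.058 = 1.17524
donkey→honey→timber→donkey: 0.8971 × 3.552 × 0.3294 = 1.04963
donkey→wool→timber→donkey: 3.009 × 1.058 × 0.3294 = 1.04865
timber→wool→honey→timber: 0.9746 × 0.2812 × 3.552 = 0.97345
donkey→wool→honey→donkey: 3.009 × 0.2812 × 1.116 = 0.94428
Maximum is timber→honey→wool→timber at 1.1752; arbitrage exists.

1.1752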